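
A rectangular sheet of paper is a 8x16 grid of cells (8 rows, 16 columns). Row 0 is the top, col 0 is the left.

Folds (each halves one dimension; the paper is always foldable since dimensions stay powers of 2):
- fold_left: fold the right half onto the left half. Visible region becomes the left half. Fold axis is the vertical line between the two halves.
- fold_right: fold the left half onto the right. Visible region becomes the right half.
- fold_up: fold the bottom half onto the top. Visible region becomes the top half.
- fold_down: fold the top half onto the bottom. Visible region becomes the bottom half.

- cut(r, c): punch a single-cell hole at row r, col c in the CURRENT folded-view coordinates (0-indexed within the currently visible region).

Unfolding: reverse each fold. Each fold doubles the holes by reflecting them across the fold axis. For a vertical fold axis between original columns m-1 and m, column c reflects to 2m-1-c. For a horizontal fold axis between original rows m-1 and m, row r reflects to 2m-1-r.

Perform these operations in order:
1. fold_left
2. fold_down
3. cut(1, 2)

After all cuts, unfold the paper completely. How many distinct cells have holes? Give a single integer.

Op 1 fold_left: fold axis v@8; visible region now rows[0,8) x cols[0,8) = 8x8
Op 2 fold_down: fold axis h@4; visible region now rows[4,8) x cols[0,8) = 4x8
Op 3 cut(1, 2): punch at orig (5,2); cuts so far [(5, 2)]; region rows[4,8) x cols[0,8) = 4x8
Unfold 1 (reflect across h@4): 2 holes -> [(2, 2), (5, 2)]
Unfold 2 (reflect across v@8): 4 holes -> [(2, 2), (2, 13), (5, 2), (5, 13)]

Answer: 4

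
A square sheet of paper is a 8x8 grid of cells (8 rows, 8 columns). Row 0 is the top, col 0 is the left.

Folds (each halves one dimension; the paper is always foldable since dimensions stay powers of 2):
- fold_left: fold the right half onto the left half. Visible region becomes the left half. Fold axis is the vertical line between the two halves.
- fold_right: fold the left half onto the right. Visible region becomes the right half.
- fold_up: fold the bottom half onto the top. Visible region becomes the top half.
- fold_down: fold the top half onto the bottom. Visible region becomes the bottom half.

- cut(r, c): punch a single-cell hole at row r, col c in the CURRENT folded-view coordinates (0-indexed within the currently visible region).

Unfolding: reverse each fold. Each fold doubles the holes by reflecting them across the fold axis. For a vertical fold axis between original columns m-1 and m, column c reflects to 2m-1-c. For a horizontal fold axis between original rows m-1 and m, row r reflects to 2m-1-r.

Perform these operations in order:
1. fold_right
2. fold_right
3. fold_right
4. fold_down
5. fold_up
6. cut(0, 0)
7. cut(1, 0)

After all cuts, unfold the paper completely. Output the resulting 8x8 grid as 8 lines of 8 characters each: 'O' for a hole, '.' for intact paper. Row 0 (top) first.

Op 1 fold_right: fold axis v@4; visible region now rows[0,8) x cols[4,8) = 8x4
Op 2 fold_right: fold axis v@6; visible region now rows[0,8) x cols[6,8) = 8x2
Op 3 fold_right: fold axis v@7; visible region now rows[0,8) x cols[7,8) = 8x1
Op 4 fold_down: fold axis h@4; visible region now rows[4,8) x cols[7,8) = 4x1
Op 5 fold_up: fold axis h@6; visible region now rows[4,6) x cols[7,8) = 2x1
Op 6 cut(0, 0): punch at orig (4,7); cuts so far [(4, 7)]; region rows[4,6) x cols[7,8) = 2x1
Op 7 cut(1, 0): punch at orig (5,7); cuts so far [(4, 7), (5, 7)]; region rows[4,6) x cols[7,8) = 2x1
Unfold 1 (reflect across h@6): 4 holes -> [(4, 7), (5, 7), (6, 7), (7, 7)]
Unfold 2 (reflect across h@4): 8 holes -> [(0, 7), (1, 7), (2, 7), (3, 7), (4, 7), (5, 7), (6, 7), (7, 7)]
Unfold 3 (reflect across v@7): 16 holes -> [(0, 6), (0, 7), (1, 6), (1, 7), (2, 6), (2, 7), (3, 6), (3, 7), (4, 6), (4, 7), (5, 6), (5, 7), (6, 6), (6, 7), (7, 6), (7, 7)]
Unfold 4 (reflect across v@6): 32 holes -> [(0, 4), (0, 5), (0, 6), (0, 7), (1, 4), (1, 5), (1, 6), (1, 7), (2, 4), (2, 5), (2, 6), (2, 7), (3, 4), (3, 5), (3, 6), (3, 7), (4, 4), (4, 5), (4, 6), (4, 7), (5, 4), (5, 5), (5, 6), (5, 7), (6, 4), (6, 5), (6, 6), (6, 7), (7, 4), (7, 5), (7, 6), (7, 7)]
Unfold 5 (reflect across v@4): 64 holes -> [(0, 0), (0, 1), (0, 2), (0, 3), (0, 4), (0, 5), (0, 6), (0, 7), (1, 0), (1, 1), (1, 2), (1, 3), (1, 4), (1, 5), (1, 6), (1, 7), (2, 0), (2, 1), (2, 2), (2, 3), (2, 4), (2, 5), (2, 6), (2, 7), (3, 0), (3, 1), (3, 2), (3, 3), (3, 4), (3, 5), (3, 6), (3, 7), (4, 0), (4, 1), (4, 2), (4, 3), (4, 4), (4, 5), (4, 6), (4, 7), (5, 0), (5, 1), (5, 2), (5, 3), (5, 4), (5, 5), (5, 6), (5, 7), (6, 0), (6, 1), (6, 2), (6, 3), (6, 4), (6, 5), (6, 6), (6, 7), (7, 0), (7, 1), (7, 2), (7, 3), (7, 4), (7, 5), (7, 6), (7, 7)]

Answer: OOOOOOOO
OOOOOOOO
OOOOOOOO
OOOOOOOO
OOOOOOOO
OOOOOOOO
OOOOOOOO
OOOOOOOO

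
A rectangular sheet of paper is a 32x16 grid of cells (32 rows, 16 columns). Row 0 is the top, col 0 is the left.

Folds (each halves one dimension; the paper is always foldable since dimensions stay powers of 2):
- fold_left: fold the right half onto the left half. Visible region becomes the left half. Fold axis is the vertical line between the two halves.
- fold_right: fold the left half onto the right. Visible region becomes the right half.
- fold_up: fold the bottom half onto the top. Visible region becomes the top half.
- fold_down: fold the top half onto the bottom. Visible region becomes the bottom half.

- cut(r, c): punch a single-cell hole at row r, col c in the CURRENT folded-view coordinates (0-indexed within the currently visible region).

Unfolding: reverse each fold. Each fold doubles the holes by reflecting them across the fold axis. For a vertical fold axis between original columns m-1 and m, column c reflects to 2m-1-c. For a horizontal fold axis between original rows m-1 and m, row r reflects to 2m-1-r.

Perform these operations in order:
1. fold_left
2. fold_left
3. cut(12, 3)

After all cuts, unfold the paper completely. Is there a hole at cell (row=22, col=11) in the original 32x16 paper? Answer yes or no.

Op 1 fold_left: fold axis v@8; visible region now rows[0,32) x cols[0,8) = 32x8
Op 2 fold_left: fold axis v@4; visible region now rows[0,32) x cols[0,4) = 32x4
Op 3 cut(12, 3): punch at orig (12,3); cuts so far [(12, 3)]; region rows[0,32) x cols[0,4) = 32x4
Unfold 1 (reflect across v@4): 2 holes -> [(12, 3), (12, 4)]
Unfold 2 (reflect across v@8): 4 holes -> [(12, 3), (12, 4), (12, 11), (12, 12)]
Holes: [(12, 3), (12, 4), (12, 11), (12, 12)]

Answer: no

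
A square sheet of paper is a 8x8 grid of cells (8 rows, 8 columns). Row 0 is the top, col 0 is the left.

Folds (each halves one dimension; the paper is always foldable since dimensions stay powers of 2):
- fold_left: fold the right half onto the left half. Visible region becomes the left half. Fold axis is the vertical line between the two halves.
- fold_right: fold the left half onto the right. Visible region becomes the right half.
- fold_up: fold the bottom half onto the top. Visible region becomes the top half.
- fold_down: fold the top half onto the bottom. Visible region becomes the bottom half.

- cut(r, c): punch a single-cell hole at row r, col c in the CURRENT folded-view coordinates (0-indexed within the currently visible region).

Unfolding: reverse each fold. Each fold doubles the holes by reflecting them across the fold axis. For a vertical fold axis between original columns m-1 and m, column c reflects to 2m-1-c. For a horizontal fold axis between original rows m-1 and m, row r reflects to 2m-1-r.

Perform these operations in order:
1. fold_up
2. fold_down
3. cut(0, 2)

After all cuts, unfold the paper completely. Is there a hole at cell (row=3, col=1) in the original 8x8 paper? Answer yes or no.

Answer: no

Derivation:
Op 1 fold_up: fold axis h@4; visible region now rows[0,4) x cols[0,8) = 4x8
Op 2 fold_down: fold axis h@2; visible region now rows[2,4) x cols[0,8) = 2x8
Op 3 cut(0, 2): punch at orig (2,2); cuts so far [(2, 2)]; region rows[2,4) x cols[0,8) = 2x8
Unfold 1 (reflect across h@2): 2 holes -> [(1, 2), (2, 2)]
Unfold 2 (reflect across h@4): 4 holes -> [(1, 2), (2, 2), (5, 2), (6, 2)]
Holes: [(1, 2), (2, 2), (5, 2), (6, 2)]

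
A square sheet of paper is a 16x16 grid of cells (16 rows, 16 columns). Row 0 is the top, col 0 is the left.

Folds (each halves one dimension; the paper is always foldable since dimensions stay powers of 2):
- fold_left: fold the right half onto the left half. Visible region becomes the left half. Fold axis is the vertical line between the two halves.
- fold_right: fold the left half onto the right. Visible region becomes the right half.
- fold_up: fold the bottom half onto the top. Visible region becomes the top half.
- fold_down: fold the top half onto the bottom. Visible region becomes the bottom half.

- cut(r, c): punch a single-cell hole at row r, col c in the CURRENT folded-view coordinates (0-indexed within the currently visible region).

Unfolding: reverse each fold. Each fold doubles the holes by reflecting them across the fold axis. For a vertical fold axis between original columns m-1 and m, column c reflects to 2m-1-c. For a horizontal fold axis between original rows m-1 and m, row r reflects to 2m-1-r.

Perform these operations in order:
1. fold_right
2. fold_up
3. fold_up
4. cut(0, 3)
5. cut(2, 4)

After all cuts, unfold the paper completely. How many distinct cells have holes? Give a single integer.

Op 1 fold_right: fold axis v@8; visible region now rows[0,16) x cols[8,16) = 16x8
Op 2 fold_up: fold axis h@8; visible region now rows[0,8) x cols[8,16) = 8x8
Op 3 fold_up: fold axis h@4; visible region now rows[0,4) x cols[8,16) = 4x8
Op 4 cut(0, 3): punch at orig (0,11); cuts so far [(0, 11)]; region rows[0,4) x cols[8,16) = 4x8
Op 5 cut(2, 4): punch at orig (2,12); cuts so far [(0, 11), (2, 12)]; region rows[0,4) x cols[8,16) = 4x8
Unfold 1 (reflect across h@4): 4 holes -> [(0, 11), (2, 12), (5, 12), (7, 11)]
Unfold 2 (reflect across h@8): 8 holes -> [(0, 11), (2, 12), (5, 12), (7, 11), (8, 11), (10, 12), (13, 12), (15, 11)]
Unfold 3 (reflect across v@8): 16 holes -> [(0, 4), (0, 11), (2, 3), (2, 12), (5, 3), (5, 12), (7, 4), (7, 11), (8, 4), (8, 11), (10, 3), (10, 12), (13, 3), (13, 12), (15, 4), (15, 11)]

Answer: 16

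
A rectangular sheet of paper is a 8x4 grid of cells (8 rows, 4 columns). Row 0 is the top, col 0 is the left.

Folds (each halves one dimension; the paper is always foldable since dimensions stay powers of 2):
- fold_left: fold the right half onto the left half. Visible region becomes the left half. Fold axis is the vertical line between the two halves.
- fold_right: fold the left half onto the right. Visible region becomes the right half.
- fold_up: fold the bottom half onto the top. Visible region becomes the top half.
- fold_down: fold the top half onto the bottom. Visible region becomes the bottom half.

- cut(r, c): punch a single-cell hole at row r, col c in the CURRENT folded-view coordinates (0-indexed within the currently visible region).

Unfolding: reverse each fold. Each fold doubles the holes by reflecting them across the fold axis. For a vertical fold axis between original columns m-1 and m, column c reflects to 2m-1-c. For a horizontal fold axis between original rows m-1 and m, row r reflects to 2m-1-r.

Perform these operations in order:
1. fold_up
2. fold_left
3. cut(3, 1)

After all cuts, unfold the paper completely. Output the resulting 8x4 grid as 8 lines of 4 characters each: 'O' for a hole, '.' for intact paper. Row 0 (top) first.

Answer: ....
....
....
.OO.
.OO.
....
....
....

Derivation:
Op 1 fold_up: fold axis h@4; visible region now rows[0,4) x cols[0,4) = 4x4
Op 2 fold_left: fold axis v@2; visible region now rows[0,4) x cols[0,2) = 4x2
Op 3 cut(3, 1): punch at orig (3,1); cuts so far [(3, 1)]; region rows[0,4) x cols[0,2) = 4x2
Unfold 1 (reflect across v@2): 2 holes -> [(3, 1), (3, 2)]
Unfold 2 (reflect across h@4): 4 holes -> [(3, 1), (3, 2), (4, 1), (4, 2)]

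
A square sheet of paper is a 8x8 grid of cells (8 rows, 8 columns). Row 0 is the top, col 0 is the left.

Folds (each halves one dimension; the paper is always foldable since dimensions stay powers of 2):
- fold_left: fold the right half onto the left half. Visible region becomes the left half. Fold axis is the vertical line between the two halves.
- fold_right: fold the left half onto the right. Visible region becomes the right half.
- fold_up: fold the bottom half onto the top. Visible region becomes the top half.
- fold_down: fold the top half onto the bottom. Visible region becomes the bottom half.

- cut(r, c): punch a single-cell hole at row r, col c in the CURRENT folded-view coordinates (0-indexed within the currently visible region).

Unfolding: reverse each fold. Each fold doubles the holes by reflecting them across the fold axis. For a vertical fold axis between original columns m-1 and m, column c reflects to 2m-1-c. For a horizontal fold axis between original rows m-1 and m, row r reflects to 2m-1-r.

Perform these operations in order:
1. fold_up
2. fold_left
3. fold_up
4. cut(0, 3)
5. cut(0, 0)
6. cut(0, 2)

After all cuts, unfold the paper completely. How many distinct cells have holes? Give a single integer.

Answer: 24

Derivation:
Op 1 fold_up: fold axis h@4; visible region now rows[0,4) x cols[0,8) = 4x8
Op 2 fold_left: fold axis v@4; visible region now rows[0,4) x cols[0,4) = 4x4
Op 3 fold_up: fold axis h@2; visible region now rows[0,2) x cols[0,4) = 2x4
Op 4 cut(0, 3): punch at orig (0,3); cuts so far [(0, 3)]; region rows[0,2) x cols[0,4) = 2x4
Op 5 cut(0, 0): punch at orig (0,0); cuts so far [(0, 0), (0, 3)]; region rows[0,2) x cols[0,4) = 2x4
Op 6 cut(0, 2): punch at orig (0,2); cuts so far [(0, 0), (0, 2), (0, 3)]; region rows[0,2) x cols[0,4) = 2x4
Unfold 1 (reflect across h@2): 6 holes -> [(0, 0), (0, 2), (0, 3), (3, 0), (3, 2), (3, 3)]
Unfold 2 (reflect across v@4): 12 holes -> [(0, 0), (0, 2), (0, 3), (0, 4), (0, 5), (0, 7), (3, 0), (3, 2), (3, 3), (3, 4), (3, 5), (3, 7)]
Unfold 3 (reflect across h@4): 24 holes -> [(0, 0), (0, 2), (0, 3), (0, 4), (0, 5), (0, 7), (3, 0), (3, 2), (3, 3), (3, 4), (3, 5), (3, 7), (4, 0), (4, 2), (4, 3), (4, 4), (4, 5), (4, 7), (7, 0), (7, 2), (7, 3), (7, 4), (7, 5), (7, 7)]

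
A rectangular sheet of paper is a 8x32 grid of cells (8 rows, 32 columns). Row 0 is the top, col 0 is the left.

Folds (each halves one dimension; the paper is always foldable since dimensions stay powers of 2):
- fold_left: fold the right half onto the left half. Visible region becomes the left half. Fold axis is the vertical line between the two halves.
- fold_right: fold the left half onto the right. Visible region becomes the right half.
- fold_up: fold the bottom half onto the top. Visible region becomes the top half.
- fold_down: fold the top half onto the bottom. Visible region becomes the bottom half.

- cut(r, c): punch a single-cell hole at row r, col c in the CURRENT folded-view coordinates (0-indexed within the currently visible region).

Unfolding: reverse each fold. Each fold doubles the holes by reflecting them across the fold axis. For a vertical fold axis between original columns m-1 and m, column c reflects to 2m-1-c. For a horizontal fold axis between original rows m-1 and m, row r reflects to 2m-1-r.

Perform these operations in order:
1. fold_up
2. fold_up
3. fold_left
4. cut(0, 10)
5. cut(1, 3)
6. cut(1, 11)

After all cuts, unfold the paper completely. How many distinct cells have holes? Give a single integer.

Answer: 24

Derivation:
Op 1 fold_up: fold axis h@4; visible region now rows[0,4) x cols[0,32) = 4x32
Op 2 fold_up: fold axis h@2; visible region now rows[0,2) x cols[0,32) = 2x32
Op 3 fold_left: fold axis v@16; visible region now rows[0,2) x cols[0,16) = 2x16
Op 4 cut(0, 10): punch at orig (0,10); cuts so far [(0, 10)]; region rows[0,2) x cols[0,16) = 2x16
Op 5 cut(1, 3): punch at orig (1,3); cuts so far [(0, 10), (1, 3)]; region rows[0,2) x cols[0,16) = 2x16
Op 6 cut(1, 11): punch at orig (1,11); cuts so far [(0, 10), (1, 3), (1, 11)]; region rows[0,2) x cols[0,16) = 2x16
Unfold 1 (reflect across v@16): 6 holes -> [(0, 10), (0, 21), (1, 3), (1, 11), (1, 20), (1, 28)]
Unfold 2 (reflect across h@2): 12 holes -> [(0, 10), (0, 21), (1, 3), (1, 11), (1, 20), (1, 28), (2, 3), (2, 11), (2, 20), (2, 28), (3, 10), (3, 21)]
Unfold 3 (reflect across h@4): 24 holes -> [(0, 10), (0, 21), (1, 3), (1, 11), (1, 20), (1, 28), (2, 3), (2, 11), (2, 20), (2, 28), (3, 10), (3, 21), (4, 10), (4, 21), (5, 3), (5, 11), (5, 20), (5, 28), (6, 3), (6, 11), (6, 20), (6, 28), (7, 10), (7, 21)]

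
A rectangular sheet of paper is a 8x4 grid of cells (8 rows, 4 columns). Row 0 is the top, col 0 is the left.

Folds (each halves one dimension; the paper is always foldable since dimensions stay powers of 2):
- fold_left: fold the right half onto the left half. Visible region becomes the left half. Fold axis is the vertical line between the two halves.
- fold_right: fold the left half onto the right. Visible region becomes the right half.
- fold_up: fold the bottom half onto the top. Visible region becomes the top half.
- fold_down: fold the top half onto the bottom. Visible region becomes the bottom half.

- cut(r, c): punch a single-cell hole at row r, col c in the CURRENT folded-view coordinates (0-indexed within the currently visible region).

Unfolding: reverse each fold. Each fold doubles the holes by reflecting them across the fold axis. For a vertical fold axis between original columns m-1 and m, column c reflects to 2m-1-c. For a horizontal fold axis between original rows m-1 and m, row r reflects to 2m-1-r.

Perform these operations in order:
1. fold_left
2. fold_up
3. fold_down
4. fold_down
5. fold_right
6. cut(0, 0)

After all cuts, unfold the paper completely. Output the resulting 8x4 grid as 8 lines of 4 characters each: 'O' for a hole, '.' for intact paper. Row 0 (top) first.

Answer: OOOO
OOOO
OOOO
OOOO
OOOO
OOOO
OOOO
OOOO

Derivation:
Op 1 fold_left: fold axis v@2; visible region now rows[0,8) x cols[0,2) = 8x2
Op 2 fold_up: fold axis h@4; visible region now rows[0,4) x cols[0,2) = 4x2
Op 3 fold_down: fold axis h@2; visible region now rows[2,4) x cols[0,2) = 2x2
Op 4 fold_down: fold axis h@3; visible region now rows[3,4) x cols[0,2) = 1x2
Op 5 fold_right: fold axis v@1; visible region now rows[3,4) x cols[1,2) = 1x1
Op 6 cut(0, 0): punch at orig (3,1); cuts so far [(3, 1)]; region rows[3,4) x cols[1,2) = 1x1
Unfold 1 (reflect across v@1): 2 holes -> [(3, 0), (3, 1)]
Unfold 2 (reflect across h@3): 4 holes -> [(2, 0), (2, 1), (3, 0), (3, 1)]
Unfold 3 (reflect across h@2): 8 holes -> [(0, 0), (0, 1), (1, 0), (1, 1), (2, 0), (2, 1), (3, 0), (3, 1)]
Unfold 4 (reflect across h@4): 16 holes -> [(0, 0), (0, 1), (1, 0), (1, 1), (2, 0), (2, 1), (3, 0), (3, 1), (4, 0), (4, 1), (5, 0), (5, 1), (6, 0), (6, 1), (7, 0), (7, 1)]
Unfold 5 (reflect across v@2): 32 holes -> [(0, 0), (0, 1), (0, 2), (0, 3), (1, 0), (1, 1), (1, 2), (1, 3), (2, 0), (2, 1), (2, 2), (2, 3), (3, 0), (3, 1), (3, 2), (3, 3), (4, 0), (4, 1), (4, 2), (4, 3), (5, 0), (5, 1), (5, 2), (5, 3), (6, 0), (6, 1), (6, 2), (6, 3), (7, 0), (7, 1), (7, 2), (7, 3)]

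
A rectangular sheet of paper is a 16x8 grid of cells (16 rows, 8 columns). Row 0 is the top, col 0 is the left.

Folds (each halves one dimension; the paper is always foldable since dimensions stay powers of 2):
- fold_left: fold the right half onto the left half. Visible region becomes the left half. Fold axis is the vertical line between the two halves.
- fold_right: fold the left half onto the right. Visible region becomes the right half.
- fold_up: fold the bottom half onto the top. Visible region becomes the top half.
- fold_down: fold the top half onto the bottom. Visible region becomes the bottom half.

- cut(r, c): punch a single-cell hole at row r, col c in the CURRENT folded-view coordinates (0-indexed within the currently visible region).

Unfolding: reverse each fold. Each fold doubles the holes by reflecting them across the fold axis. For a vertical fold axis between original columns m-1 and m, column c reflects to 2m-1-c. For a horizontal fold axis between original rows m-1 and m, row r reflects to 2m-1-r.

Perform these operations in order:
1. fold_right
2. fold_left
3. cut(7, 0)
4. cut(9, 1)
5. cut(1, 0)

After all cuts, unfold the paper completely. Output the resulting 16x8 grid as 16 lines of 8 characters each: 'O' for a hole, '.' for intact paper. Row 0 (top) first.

Answer: ........
O..OO..O
........
........
........
........
........
O..OO..O
........
.OO..OO.
........
........
........
........
........
........

Derivation:
Op 1 fold_right: fold axis v@4; visible region now rows[0,16) x cols[4,8) = 16x4
Op 2 fold_left: fold axis v@6; visible region now rows[0,16) x cols[4,6) = 16x2
Op 3 cut(7, 0): punch at orig (7,4); cuts so far [(7, 4)]; region rows[0,16) x cols[4,6) = 16x2
Op 4 cut(9, 1): punch at orig (9,5); cuts so far [(7, 4), (9, 5)]; region rows[0,16) x cols[4,6) = 16x2
Op 5 cut(1, 0): punch at orig (1,4); cuts so far [(1, 4), (7, 4), (9, 5)]; region rows[0,16) x cols[4,6) = 16x2
Unfold 1 (reflect across v@6): 6 holes -> [(1, 4), (1, 7), (7, 4), (7, 7), (9, 5), (9, 6)]
Unfold 2 (reflect across v@4): 12 holes -> [(1, 0), (1, 3), (1, 4), (1, 7), (7, 0), (7, 3), (7, 4), (7, 7), (9, 1), (9, 2), (9, 5), (9, 6)]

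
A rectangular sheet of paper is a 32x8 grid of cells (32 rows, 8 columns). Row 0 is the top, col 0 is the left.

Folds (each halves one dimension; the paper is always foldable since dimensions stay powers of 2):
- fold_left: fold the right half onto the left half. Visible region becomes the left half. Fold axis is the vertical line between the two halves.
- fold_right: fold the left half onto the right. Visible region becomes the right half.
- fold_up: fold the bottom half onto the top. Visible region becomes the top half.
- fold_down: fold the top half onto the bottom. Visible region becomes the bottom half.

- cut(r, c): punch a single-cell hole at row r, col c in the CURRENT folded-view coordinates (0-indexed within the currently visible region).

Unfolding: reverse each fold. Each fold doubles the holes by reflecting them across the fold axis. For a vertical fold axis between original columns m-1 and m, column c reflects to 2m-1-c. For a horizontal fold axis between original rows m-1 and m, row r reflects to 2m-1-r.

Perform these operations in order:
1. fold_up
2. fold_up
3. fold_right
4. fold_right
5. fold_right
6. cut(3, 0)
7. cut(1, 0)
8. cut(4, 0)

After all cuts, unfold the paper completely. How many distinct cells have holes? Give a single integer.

Answer: 96

Derivation:
Op 1 fold_up: fold axis h@16; visible region now rows[0,16) x cols[0,8) = 16x8
Op 2 fold_up: fold axis h@8; visible region now rows[0,8) x cols[0,8) = 8x8
Op 3 fold_right: fold axis v@4; visible region now rows[0,8) x cols[4,8) = 8x4
Op 4 fold_right: fold axis v@6; visible region now rows[0,8) x cols[6,8) = 8x2
Op 5 fold_right: fold axis v@7; visible region now rows[0,8) x cols[7,8) = 8x1
Op 6 cut(3, 0): punch at orig (3,7); cuts so far [(3, 7)]; region rows[0,8) x cols[7,8) = 8x1
Op 7 cut(1, 0): punch at orig (1,7); cuts so far [(1, 7), (3, 7)]; region rows[0,8) x cols[7,8) = 8x1
Op 8 cut(4, 0): punch at orig (4,7); cuts so far [(1, 7), (3, 7), (4, 7)]; region rows[0,8) x cols[7,8) = 8x1
Unfold 1 (reflect across v@7): 6 holes -> [(1, 6), (1, 7), (3, 6), (3, 7), (4, 6), (4, 7)]
Unfold 2 (reflect across v@6): 12 holes -> [(1, 4), (1, 5), (1, 6), (1, 7), (3, 4), (3, 5), (3, 6), (3, 7), (4, 4), (4, 5), (4, 6), (4, 7)]
Unfold 3 (reflect across v@4): 24 holes -> [(1, 0), (1, 1), (1, 2), (1, 3), (1, 4), (1, 5), (1, 6), (1, 7), (3, 0), (3, 1), (3, 2), (3, 3), (3, 4), (3, 5), (3, 6), (3, 7), (4, 0), (4, 1), (4, 2), (4, 3), (4, 4), (4, 5), (4, 6), (4, 7)]
Unfold 4 (reflect across h@8): 48 holes -> [(1, 0), (1, 1), (1, 2), (1, 3), (1, 4), (1, 5), (1, 6), (1, 7), (3, 0), (3, 1), (3, 2), (3, 3), (3, 4), (3, 5), (3, 6), (3, 7), (4, 0), (4, 1), (4, 2), (4, 3), (4, 4), (4, 5), (4, 6), (4, 7), (11, 0), (11, 1), (11, 2), (11, 3), (11, 4), (11, 5), (11, 6), (11, 7), (12, 0), (12, 1), (12, 2), (12, 3), (12, 4), (12, 5), (12, 6), (12, 7), (14, 0), (14, 1), (14, 2), (14, 3), (14, 4), (14, 5), (14, 6), (14, 7)]
Unfold 5 (reflect across h@16): 96 holes -> [(1, 0), (1, 1), (1, 2), (1, 3), (1, 4), (1, 5), (1, 6), (1, 7), (3, 0), (3, 1), (3, 2), (3, 3), (3, 4), (3, 5), (3, 6), (3, 7), (4, 0), (4, 1), (4, 2), (4, 3), (4, 4), (4, 5), (4, 6), (4, 7), (11, 0), (11, 1), (11, 2), (11, 3), (11, 4), (11, 5), (11, 6), (11, 7), (12, 0), (12, 1), (12, 2), (12, 3), (12, 4), (12, 5), (12, 6), (12, 7), (14, 0), (14, 1), (14, 2), (14, 3), (14, 4), (14, 5), (14, 6), (14, 7), (17, 0), (17, 1), (17, 2), (17, 3), (17, 4), (17, 5), (17, 6), (17, 7), (19, 0), (19, 1), (19, 2), (19, 3), (19, 4), (19, 5), (19, 6), (19, 7), (20, 0), (20, 1), (20, 2), (20, 3), (20, 4), (20, 5), (20, 6), (20, 7), (27, 0), (27, 1), (27, 2), (27, 3), (27, 4), (27, 5), (27, 6), (27, 7), (28, 0), (28, 1), (28, 2), (28, 3), (28, 4), (28, 5), (28, 6), (28, 7), (30, 0), (30, 1), (30, 2), (30, 3), (30, 4), (30, 5), (30, 6), (30, 7)]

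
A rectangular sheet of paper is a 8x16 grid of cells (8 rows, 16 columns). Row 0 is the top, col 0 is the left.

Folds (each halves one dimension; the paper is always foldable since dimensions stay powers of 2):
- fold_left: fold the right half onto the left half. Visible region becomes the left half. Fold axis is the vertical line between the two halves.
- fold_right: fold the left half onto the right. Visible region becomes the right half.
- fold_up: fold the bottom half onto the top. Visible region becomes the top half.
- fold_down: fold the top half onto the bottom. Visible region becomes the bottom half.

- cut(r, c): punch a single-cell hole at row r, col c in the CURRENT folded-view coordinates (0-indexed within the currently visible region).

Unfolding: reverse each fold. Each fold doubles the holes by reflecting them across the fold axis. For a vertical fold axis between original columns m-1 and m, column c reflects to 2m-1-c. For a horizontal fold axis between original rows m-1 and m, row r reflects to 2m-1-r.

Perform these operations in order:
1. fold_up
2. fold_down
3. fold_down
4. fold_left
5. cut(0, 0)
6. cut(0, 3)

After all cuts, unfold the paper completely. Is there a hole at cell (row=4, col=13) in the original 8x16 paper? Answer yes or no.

Op 1 fold_up: fold axis h@4; visible region now rows[0,4) x cols[0,16) = 4x16
Op 2 fold_down: fold axis h@2; visible region now rows[2,4) x cols[0,16) = 2x16
Op 3 fold_down: fold axis h@3; visible region now rows[3,4) x cols[0,16) = 1x16
Op 4 fold_left: fold axis v@8; visible region now rows[3,4) x cols[0,8) = 1x8
Op 5 cut(0, 0): punch at orig (3,0); cuts so far [(3, 0)]; region rows[3,4) x cols[0,8) = 1x8
Op 6 cut(0, 3): punch at orig (3,3); cuts so far [(3, 0), (3, 3)]; region rows[3,4) x cols[0,8) = 1x8
Unfold 1 (reflect across v@8): 4 holes -> [(3, 0), (3, 3), (3, 12), (3, 15)]
Unfold 2 (reflect across h@3): 8 holes -> [(2, 0), (2, 3), (2, 12), (2, 15), (3, 0), (3, 3), (3, 12), (3, 15)]
Unfold 3 (reflect across h@2): 16 holes -> [(0, 0), (0, 3), (0, 12), (0, 15), (1, 0), (1, 3), (1, 12), (1, 15), (2, 0), (2, 3), (2, 12), (2, 15), (3, 0), (3, 3), (3, 12), (3, 15)]
Unfold 4 (reflect across h@4): 32 holes -> [(0, 0), (0, 3), (0, 12), (0, 15), (1, 0), (1, 3), (1, 12), (1, 15), (2, 0), (2, 3), (2, 12), (2, 15), (3, 0), (3, 3), (3, 12), (3, 15), (4, 0), (4, 3), (4, 12), (4, 15), (5, 0), (5, 3), (5, 12), (5, 15), (6, 0), (6, 3), (6, 12), (6, 15), (7, 0), (7, 3), (7, 12), (7, 15)]
Holes: [(0, 0), (0, 3), (0, 12), (0, 15), (1, 0), (1, 3), (1, 12), (1, 15), (2, 0), (2, 3), (2, 12), (2, 15), (3, 0), (3, 3), (3, 12), (3, 15), (4, 0), (4, 3), (4, 12), (4, 15), (5, 0), (5, 3), (5, 12), (5, 15), (6, 0), (6, 3), (6, 12), (6, 15), (7, 0), (7, 3), (7, 12), (7, 15)]

Answer: no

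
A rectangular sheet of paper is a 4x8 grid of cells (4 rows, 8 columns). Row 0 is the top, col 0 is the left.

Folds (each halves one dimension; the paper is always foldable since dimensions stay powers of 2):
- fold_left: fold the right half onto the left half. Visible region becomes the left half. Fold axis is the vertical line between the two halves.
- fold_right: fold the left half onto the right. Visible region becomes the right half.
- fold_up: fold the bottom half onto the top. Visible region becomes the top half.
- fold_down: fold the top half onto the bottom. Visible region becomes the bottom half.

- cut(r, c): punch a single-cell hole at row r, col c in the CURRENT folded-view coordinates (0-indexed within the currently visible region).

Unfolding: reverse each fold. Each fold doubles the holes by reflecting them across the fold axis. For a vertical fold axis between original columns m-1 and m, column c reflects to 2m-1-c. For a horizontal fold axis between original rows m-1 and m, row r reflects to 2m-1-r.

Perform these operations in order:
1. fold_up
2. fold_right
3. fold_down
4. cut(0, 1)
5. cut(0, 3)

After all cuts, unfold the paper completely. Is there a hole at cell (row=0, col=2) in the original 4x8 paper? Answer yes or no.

Op 1 fold_up: fold axis h@2; visible region now rows[0,2) x cols[0,8) = 2x8
Op 2 fold_right: fold axis v@4; visible region now rows[0,2) x cols[4,8) = 2x4
Op 3 fold_down: fold axis h@1; visible region now rows[1,2) x cols[4,8) = 1x4
Op 4 cut(0, 1): punch at orig (1,5); cuts so far [(1, 5)]; region rows[1,2) x cols[4,8) = 1x4
Op 5 cut(0, 3): punch at orig (1,7); cuts so far [(1, 5), (1, 7)]; region rows[1,2) x cols[4,8) = 1x4
Unfold 1 (reflect across h@1): 4 holes -> [(0, 5), (0, 7), (1, 5), (1, 7)]
Unfold 2 (reflect across v@4): 8 holes -> [(0, 0), (0, 2), (0, 5), (0, 7), (1, 0), (1, 2), (1, 5), (1, 7)]
Unfold 3 (reflect across h@2): 16 holes -> [(0, 0), (0, 2), (0, 5), (0, 7), (1, 0), (1, 2), (1, 5), (1, 7), (2, 0), (2, 2), (2, 5), (2, 7), (3, 0), (3, 2), (3, 5), (3, 7)]
Holes: [(0, 0), (0, 2), (0, 5), (0, 7), (1, 0), (1, 2), (1, 5), (1, 7), (2, 0), (2, 2), (2, 5), (2, 7), (3, 0), (3, 2), (3, 5), (3, 7)]

Answer: yes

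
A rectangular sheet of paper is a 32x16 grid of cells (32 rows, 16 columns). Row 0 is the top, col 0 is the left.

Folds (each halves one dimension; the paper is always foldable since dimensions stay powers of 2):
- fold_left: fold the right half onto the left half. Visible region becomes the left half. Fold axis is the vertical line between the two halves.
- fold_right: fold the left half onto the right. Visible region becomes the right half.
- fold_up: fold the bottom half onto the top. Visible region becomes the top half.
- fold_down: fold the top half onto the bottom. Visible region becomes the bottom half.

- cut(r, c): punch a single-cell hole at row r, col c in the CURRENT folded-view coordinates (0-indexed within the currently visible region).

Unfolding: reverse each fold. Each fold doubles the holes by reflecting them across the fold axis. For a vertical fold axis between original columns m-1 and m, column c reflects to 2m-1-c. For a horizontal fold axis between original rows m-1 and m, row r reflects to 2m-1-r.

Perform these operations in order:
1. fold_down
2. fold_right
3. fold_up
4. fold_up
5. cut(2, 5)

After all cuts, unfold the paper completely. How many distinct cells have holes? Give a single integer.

Op 1 fold_down: fold axis h@16; visible region now rows[16,32) x cols[0,16) = 16x16
Op 2 fold_right: fold axis v@8; visible region now rows[16,32) x cols[8,16) = 16x8
Op 3 fold_up: fold axis h@24; visible region now rows[16,24) x cols[8,16) = 8x8
Op 4 fold_up: fold axis h@20; visible region now rows[16,20) x cols[8,16) = 4x8
Op 5 cut(2, 5): punch at orig (18,13); cuts so far [(18, 13)]; region rows[16,20) x cols[8,16) = 4x8
Unfold 1 (reflect across h@20): 2 holes -> [(18, 13), (21, 13)]
Unfold 2 (reflect across h@24): 4 holes -> [(18, 13), (21, 13), (26, 13), (29, 13)]
Unfold 3 (reflect across v@8): 8 holes -> [(18, 2), (18, 13), (21, 2), (21, 13), (26, 2), (26, 13), (29, 2), (29, 13)]
Unfold 4 (reflect across h@16): 16 holes -> [(2, 2), (2, 13), (5, 2), (5, 13), (10, 2), (10, 13), (13, 2), (13, 13), (18, 2), (18, 13), (21, 2), (21, 13), (26, 2), (26, 13), (29, 2), (29, 13)]

Answer: 16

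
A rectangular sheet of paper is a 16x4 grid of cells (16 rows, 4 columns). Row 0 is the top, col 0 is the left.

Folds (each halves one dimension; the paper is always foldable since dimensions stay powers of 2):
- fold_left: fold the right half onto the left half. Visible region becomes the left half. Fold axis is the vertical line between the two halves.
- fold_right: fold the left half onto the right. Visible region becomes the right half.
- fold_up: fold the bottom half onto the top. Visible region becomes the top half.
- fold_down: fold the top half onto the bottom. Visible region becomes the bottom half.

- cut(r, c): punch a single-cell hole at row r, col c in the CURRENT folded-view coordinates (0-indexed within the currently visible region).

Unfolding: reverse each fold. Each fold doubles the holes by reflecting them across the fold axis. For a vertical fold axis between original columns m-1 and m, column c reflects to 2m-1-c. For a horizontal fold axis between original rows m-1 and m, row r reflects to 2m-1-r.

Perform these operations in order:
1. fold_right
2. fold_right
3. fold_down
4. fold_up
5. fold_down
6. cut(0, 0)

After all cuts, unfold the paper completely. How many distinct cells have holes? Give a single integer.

Answer: 32

Derivation:
Op 1 fold_right: fold axis v@2; visible region now rows[0,16) x cols[2,4) = 16x2
Op 2 fold_right: fold axis v@3; visible region now rows[0,16) x cols[3,4) = 16x1
Op 3 fold_down: fold axis h@8; visible region now rows[8,16) x cols[3,4) = 8x1
Op 4 fold_up: fold axis h@12; visible region now rows[8,12) x cols[3,4) = 4x1
Op 5 fold_down: fold axis h@10; visible region now rows[10,12) x cols[3,4) = 2x1
Op 6 cut(0, 0): punch at orig (10,3); cuts so far [(10, 3)]; region rows[10,12) x cols[3,4) = 2x1
Unfold 1 (reflect across h@10): 2 holes -> [(9, 3), (10, 3)]
Unfold 2 (reflect across h@12): 4 holes -> [(9, 3), (10, 3), (13, 3), (14, 3)]
Unfold 3 (reflect across h@8): 8 holes -> [(1, 3), (2, 3), (5, 3), (6, 3), (9, 3), (10, 3), (13, 3), (14, 3)]
Unfold 4 (reflect across v@3): 16 holes -> [(1, 2), (1, 3), (2, 2), (2, 3), (5, 2), (5, 3), (6, 2), (6, 3), (9, 2), (9, 3), (10, 2), (10, 3), (13, 2), (13, 3), (14, 2), (14, 3)]
Unfold 5 (reflect across v@2): 32 holes -> [(1, 0), (1, 1), (1, 2), (1, 3), (2, 0), (2, 1), (2, 2), (2, 3), (5, 0), (5, 1), (5, 2), (5, 3), (6, 0), (6, 1), (6, 2), (6, 3), (9, 0), (9, 1), (9, 2), (9, 3), (10, 0), (10, 1), (10, 2), (10, 3), (13, 0), (13, 1), (13, 2), (13, 3), (14, 0), (14, 1), (14, 2), (14, 3)]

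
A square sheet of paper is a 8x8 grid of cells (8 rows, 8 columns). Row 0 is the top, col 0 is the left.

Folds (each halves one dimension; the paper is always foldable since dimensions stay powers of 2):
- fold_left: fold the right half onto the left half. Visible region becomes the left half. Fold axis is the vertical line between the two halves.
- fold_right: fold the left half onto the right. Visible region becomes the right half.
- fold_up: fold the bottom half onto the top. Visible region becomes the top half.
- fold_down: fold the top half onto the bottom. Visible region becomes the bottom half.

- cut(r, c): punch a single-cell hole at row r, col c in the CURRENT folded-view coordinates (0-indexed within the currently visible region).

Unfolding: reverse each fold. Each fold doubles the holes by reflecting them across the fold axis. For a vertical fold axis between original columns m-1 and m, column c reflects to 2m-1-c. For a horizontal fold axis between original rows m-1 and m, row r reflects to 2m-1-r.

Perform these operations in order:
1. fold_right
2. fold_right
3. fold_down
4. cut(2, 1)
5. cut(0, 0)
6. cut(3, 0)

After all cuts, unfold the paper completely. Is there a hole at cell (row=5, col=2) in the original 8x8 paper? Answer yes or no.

Op 1 fold_right: fold axis v@4; visible region now rows[0,8) x cols[4,8) = 8x4
Op 2 fold_right: fold axis v@6; visible region now rows[0,8) x cols[6,8) = 8x2
Op 3 fold_down: fold axis h@4; visible region now rows[4,8) x cols[6,8) = 4x2
Op 4 cut(2, 1): punch at orig (6,7); cuts so far [(6, 7)]; region rows[4,8) x cols[6,8) = 4x2
Op 5 cut(0, 0): punch at orig (4,6); cuts so far [(4, 6), (6, 7)]; region rows[4,8) x cols[6,8) = 4x2
Op 6 cut(3, 0): punch at orig (7,6); cuts so far [(4, 6), (6, 7), (7, 6)]; region rows[4,8) x cols[6,8) = 4x2
Unfold 1 (reflect across h@4): 6 holes -> [(0, 6), (1, 7), (3, 6), (4, 6), (6, 7), (7, 6)]
Unfold 2 (reflect across v@6): 12 holes -> [(0, 5), (0, 6), (1, 4), (1, 7), (3, 5), (3, 6), (4, 5), (4, 6), (6, 4), (6, 7), (7, 5), (7, 6)]
Unfold 3 (reflect across v@4): 24 holes -> [(0, 1), (0, 2), (0, 5), (0, 6), (1, 0), (1, 3), (1, 4), (1, 7), (3, 1), (3, 2), (3, 5), (3, 6), (4, 1), (4, 2), (4, 5), (4, 6), (6, 0), (6, 3), (6, 4), (6, 7), (7, 1), (7, 2), (7, 5), (7, 6)]
Holes: [(0, 1), (0, 2), (0, 5), (0, 6), (1, 0), (1, 3), (1, 4), (1, 7), (3, 1), (3, 2), (3, 5), (3, 6), (4, 1), (4, 2), (4, 5), (4, 6), (6, 0), (6, 3), (6, 4), (6, 7), (7, 1), (7, 2), (7, 5), (7, 6)]

Answer: no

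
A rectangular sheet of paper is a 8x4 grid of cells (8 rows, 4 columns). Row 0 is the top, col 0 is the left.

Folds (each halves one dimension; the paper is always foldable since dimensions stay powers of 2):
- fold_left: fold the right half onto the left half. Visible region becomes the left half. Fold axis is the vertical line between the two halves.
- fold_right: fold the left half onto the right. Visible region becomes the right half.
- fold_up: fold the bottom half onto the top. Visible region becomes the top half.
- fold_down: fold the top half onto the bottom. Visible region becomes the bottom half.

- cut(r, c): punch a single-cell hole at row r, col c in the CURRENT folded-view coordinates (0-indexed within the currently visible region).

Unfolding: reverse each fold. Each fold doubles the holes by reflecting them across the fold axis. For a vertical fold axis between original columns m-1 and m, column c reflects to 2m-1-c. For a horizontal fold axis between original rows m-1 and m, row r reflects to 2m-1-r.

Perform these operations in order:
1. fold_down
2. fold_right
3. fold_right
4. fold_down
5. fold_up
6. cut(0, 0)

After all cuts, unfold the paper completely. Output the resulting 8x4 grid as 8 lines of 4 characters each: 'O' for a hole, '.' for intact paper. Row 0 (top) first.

Op 1 fold_down: fold axis h@4; visible region now rows[4,8) x cols[0,4) = 4x4
Op 2 fold_right: fold axis v@2; visible region now rows[4,8) x cols[2,4) = 4x2
Op 3 fold_right: fold axis v@3; visible region now rows[4,8) x cols[3,4) = 4x1
Op 4 fold_down: fold axis h@6; visible region now rows[6,8) x cols[3,4) = 2x1
Op 5 fold_up: fold axis h@7; visible region now rows[6,7) x cols[3,4) = 1x1
Op 6 cut(0, 0): punch at orig (6,3); cuts so far [(6, 3)]; region rows[6,7) x cols[3,4) = 1x1
Unfold 1 (reflect across h@7): 2 holes -> [(6, 3), (7, 3)]
Unfold 2 (reflect across h@6): 4 holes -> [(4, 3), (5, 3), (6, 3), (7, 3)]
Unfold 3 (reflect across v@3): 8 holes -> [(4, 2), (4, 3), (5, 2), (5, 3), (6, 2), (6, 3), (7, 2), (7, 3)]
Unfold 4 (reflect across v@2): 16 holes -> [(4, 0), (4, 1), (4, 2), (4, 3), (5, 0), (5, 1), (5, 2), (5, 3), (6, 0), (6, 1), (6, 2), (6, 3), (7, 0), (7, 1), (7, 2), (7, 3)]
Unfold 5 (reflect across h@4): 32 holes -> [(0, 0), (0, 1), (0, 2), (0, 3), (1, 0), (1, 1), (1, 2), (1, 3), (2, 0), (2, 1), (2, 2), (2, 3), (3, 0), (3, 1), (3, 2), (3, 3), (4, 0), (4, 1), (4, 2), (4, 3), (5, 0), (5, 1), (5, 2), (5, 3), (6, 0), (6, 1), (6, 2), (6, 3), (7, 0), (7, 1), (7, 2), (7, 3)]

Answer: OOOO
OOOO
OOOO
OOOO
OOOO
OOOO
OOOO
OOOO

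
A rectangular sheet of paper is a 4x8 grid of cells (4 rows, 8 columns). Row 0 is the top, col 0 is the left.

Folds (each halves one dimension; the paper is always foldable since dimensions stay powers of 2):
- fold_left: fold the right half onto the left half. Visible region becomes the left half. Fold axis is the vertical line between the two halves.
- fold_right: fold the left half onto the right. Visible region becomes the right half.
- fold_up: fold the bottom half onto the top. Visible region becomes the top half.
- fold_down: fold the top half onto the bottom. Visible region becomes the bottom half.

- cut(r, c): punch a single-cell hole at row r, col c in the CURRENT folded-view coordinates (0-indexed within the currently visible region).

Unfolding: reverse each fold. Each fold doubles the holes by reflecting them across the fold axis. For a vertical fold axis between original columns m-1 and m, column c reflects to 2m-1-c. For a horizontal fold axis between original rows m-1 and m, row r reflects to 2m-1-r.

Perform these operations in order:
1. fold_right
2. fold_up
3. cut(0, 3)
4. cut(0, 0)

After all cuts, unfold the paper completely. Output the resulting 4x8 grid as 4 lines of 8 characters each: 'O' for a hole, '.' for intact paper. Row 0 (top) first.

Op 1 fold_right: fold axis v@4; visible region now rows[0,4) x cols[4,8) = 4x4
Op 2 fold_up: fold axis h@2; visible region now rows[0,2) x cols[4,8) = 2x4
Op 3 cut(0, 3): punch at orig (0,7); cuts so far [(0, 7)]; region rows[0,2) x cols[4,8) = 2x4
Op 4 cut(0, 0): punch at orig (0,4); cuts so far [(0, 4), (0, 7)]; region rows[0,2) x cols[4,8) = 2x4
Unfold 1 (reflect across h@2): 4 holes -> [(0, 4), (0, 7), (3, 4), (3, 7)]
Unfold 2 (reflect across v@4): 8 holes -> [(0, 0), (0, 3), (0, 4), (0, 7), (3, 0), (3, 3), (3, 4), (3, 7)]

Answer: O..OO..O
........
........
O..OO..O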